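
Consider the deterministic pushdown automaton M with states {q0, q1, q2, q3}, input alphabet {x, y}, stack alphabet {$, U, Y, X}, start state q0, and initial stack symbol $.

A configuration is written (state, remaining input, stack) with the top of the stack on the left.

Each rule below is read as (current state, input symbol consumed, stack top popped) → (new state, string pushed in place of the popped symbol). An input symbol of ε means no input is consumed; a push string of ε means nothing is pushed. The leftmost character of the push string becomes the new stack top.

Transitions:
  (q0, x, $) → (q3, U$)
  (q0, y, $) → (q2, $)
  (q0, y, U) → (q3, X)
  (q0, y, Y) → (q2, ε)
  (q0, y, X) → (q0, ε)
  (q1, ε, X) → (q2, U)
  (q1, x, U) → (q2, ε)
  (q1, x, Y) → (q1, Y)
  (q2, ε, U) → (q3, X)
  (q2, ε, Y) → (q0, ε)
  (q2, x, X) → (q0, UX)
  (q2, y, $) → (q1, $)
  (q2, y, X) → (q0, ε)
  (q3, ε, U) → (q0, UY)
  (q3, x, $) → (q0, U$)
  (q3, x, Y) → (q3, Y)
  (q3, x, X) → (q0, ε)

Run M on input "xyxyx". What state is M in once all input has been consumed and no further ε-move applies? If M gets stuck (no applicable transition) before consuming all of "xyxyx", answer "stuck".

stuck

(q0, xyxyx, $)
  read x, top $: go to q3, push U$ → (q3, yxyx, U$)
  ε-move, top U: go to q0, push UY → (q0, yxyx, UY$)
  read y, top U: go to q3, push X → (q3, xyx, XY$)
  read x, top X: go to q0, push ε → (q0, yx, Y$)
  read y, top Y: go to q2, push ε → (q2, x, $)
No transition for (q2, x, top $); M blocks with input x remaining.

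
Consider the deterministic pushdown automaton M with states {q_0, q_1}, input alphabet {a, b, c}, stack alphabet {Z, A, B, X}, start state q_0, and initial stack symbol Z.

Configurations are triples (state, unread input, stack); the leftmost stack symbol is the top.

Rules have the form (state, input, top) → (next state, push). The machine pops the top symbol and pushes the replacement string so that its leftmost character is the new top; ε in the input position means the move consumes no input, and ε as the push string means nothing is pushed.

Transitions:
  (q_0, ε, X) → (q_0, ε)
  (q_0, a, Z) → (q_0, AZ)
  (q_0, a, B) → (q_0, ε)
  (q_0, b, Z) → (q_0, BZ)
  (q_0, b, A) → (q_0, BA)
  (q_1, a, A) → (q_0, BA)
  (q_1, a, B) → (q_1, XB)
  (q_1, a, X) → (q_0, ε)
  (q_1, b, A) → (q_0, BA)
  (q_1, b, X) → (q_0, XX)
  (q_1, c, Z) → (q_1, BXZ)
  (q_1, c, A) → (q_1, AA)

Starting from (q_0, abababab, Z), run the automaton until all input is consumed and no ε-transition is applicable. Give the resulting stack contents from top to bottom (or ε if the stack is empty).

BAZ

(q_0, abababab, Z)
  read a, top Z: go to q_0, push AZ → (q_0, bababab, AZ)
  read b, top A: go to q_0, push BA → (q_0, ababab, BAZ)
  read a, top B: go to q_0, push ε → (q_0, babab, AZ)
  read b, top A: go to q_0, push BA → (q_0, abab, BAZ)
  read a, top B: go to q_0, push ε → (q_0, bab, AZ)
  read b, top A: go to q_0, push BA → (q_0, ab, BAZ)
  read a, top B: go to q_0, push ε → (q_0, b, AZ)
  read b, top A: go to q_0, push BA → (q_0, ε, BAZ)
All input consumed in state q_0 with stack BAZ.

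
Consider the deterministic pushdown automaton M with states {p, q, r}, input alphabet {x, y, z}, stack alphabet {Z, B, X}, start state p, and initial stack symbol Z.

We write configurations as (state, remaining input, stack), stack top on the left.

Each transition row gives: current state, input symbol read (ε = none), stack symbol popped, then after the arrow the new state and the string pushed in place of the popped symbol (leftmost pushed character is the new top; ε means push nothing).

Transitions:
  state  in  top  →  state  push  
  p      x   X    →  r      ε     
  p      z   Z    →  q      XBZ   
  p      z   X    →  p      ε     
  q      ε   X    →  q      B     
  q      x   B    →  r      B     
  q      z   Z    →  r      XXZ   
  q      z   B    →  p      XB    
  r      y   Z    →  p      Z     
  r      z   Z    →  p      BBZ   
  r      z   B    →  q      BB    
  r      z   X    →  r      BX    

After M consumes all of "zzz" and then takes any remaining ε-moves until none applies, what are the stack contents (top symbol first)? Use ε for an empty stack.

BBZ

(p, zzz, Z) ⊢ (q, zz, XBZ) ⊢ (q, zz, BBZ) ⊢ (p, z, XBBZ) ⊢ (p, ε, BBZ)
All input consumed in state p with stack BBZ.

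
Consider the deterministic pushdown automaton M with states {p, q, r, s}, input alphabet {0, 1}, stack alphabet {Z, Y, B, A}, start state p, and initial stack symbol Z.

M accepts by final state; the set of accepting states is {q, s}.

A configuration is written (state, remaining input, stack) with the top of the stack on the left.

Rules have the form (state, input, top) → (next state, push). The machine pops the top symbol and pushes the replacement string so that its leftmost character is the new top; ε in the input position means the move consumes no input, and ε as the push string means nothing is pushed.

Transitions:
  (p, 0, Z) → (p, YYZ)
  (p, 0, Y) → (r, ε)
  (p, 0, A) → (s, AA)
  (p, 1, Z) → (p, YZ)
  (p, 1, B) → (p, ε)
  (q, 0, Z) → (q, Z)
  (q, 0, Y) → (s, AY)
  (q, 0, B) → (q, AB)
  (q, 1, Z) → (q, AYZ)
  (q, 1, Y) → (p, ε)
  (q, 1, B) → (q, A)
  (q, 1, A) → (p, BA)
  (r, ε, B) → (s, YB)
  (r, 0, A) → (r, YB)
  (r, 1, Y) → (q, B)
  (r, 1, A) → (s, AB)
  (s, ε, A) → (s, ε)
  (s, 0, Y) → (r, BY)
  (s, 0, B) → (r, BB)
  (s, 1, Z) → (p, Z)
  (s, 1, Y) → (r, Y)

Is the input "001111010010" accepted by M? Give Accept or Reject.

(p, 001111010010, Z)
  read 0, top Z: go to p, push YYZ → (p, 01111010010, YYZ)
  read 0, top Y: go to r, push ε → (r, 1111010010, YZ)
  read 1, top Y: go to q, push B → (q, 111010010, BZ)
  read 1, top B: go to q, push A → (q, 11010010, AZ)
  read 1, top A: go to p, push BA → (p, 1010010, BAZ)
  read 1, top B: go to p, push ε → (p, 010010, AZ)
  read 0, top A: go to s, push AA → (s, 10010, AAZ)
  ε-move, top A: go to s, push ε → (s, 10010, AZ)
  ε-move, top A: go to s, push ε → (s, 10010, Z)
  read 1, top Z: go to p, push Z → (p, 0010, Z)
  read 0, top Z: go to p, push YYZ → (p, 010, YYZ)
  read 0, top Y: go to r, push ε → (r, 10, YZ)
  read 1, top Y: go to q, push B → (q, 0, BZ)
  read 0, top B: go to q, push AB → (q, ε, ABZ)
All input consumed; state q ∈ F.

Accept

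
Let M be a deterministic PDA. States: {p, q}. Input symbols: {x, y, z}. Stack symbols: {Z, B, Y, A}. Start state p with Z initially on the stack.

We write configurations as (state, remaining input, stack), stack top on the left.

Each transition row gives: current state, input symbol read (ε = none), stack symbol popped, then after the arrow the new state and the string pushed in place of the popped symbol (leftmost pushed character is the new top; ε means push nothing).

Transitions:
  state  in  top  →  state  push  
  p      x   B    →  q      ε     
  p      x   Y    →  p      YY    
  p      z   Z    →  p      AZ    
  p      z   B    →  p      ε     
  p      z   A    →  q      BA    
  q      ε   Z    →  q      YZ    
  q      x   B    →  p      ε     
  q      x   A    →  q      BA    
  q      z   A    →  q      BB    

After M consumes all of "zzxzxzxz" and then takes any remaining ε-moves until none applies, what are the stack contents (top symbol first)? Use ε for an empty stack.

BAZ

(p, zzxzxzxz, Z)
  read z, top Z: go to p, push AZ → (p, zxzxzxz, AZ)
  read z, top A: go to q, push BA → (q, xzxzxz, BAZ)
  read x, top B: go to p, push ε → (p, zxzxz, AZ)
  read z, top A: go to q, push BA → (q, xzxz, BAZ)
  read x, top B: go to p, push ε → (p, zxz, AZ)
  read z, top A: go to q, push BA → (q, xz, BAZ)
  read x, top B: go to p, push ε → (p, z, AZ)
  read z, top A: go to q, push BA → (q, ε, BAZ)
All input consumed in state q with stack BAZ.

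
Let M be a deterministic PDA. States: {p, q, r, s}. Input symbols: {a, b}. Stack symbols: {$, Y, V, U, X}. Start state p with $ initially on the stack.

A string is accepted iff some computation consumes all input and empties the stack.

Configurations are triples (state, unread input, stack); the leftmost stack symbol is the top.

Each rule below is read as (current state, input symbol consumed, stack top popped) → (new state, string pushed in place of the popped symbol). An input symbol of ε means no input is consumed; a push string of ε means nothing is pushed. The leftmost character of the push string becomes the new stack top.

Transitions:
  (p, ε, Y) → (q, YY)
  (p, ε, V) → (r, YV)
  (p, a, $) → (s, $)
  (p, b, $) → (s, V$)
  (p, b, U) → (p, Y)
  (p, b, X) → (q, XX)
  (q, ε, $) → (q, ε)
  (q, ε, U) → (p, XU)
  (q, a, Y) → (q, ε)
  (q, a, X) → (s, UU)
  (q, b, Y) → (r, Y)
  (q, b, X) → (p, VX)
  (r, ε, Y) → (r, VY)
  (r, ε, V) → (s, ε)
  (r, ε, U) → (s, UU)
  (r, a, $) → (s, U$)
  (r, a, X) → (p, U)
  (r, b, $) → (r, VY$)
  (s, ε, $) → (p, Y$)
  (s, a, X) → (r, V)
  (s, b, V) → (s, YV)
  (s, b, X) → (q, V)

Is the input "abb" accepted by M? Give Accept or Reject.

(p, abb, $)
  read a, top $: go to s, push $ → (s, bb, $)
  ε-move, top $: go to p, push Y$ → (p, bb, Y$)
  ε-move, top Y: go to q, push YY → (q, bb, YY$)
  read b, top Y: go to r, push Y → (r, b, YY$)
  ε-move, top Y: go to r, push VY → (r, b, VYY$)
  ε-move, top V: go to s, push ε → (s, b, YY$)
No transition applies at (s, b, YY$); input not fully consumed.

Reject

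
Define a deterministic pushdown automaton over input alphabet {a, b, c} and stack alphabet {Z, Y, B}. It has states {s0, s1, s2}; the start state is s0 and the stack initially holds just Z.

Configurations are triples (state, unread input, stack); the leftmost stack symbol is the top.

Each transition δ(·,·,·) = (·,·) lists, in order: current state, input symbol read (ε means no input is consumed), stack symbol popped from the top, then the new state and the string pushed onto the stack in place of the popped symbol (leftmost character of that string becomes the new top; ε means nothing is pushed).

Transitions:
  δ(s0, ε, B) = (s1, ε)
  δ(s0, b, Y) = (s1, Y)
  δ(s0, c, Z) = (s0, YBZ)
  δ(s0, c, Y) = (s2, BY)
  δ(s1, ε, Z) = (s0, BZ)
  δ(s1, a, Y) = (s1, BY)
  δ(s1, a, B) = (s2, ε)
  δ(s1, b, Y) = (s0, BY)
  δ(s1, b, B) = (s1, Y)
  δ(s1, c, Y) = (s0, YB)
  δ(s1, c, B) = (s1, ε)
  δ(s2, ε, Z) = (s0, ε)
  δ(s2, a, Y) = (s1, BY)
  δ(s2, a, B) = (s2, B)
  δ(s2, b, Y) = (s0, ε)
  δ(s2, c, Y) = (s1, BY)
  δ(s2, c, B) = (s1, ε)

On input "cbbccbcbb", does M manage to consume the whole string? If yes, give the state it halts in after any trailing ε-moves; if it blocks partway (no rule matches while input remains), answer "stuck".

stuck

(s0, cbbccbcbb, Z)
  read c, top Z: go to s0, push YBZ → (s0, bbccbcbb, YBZ)
  read b, top Y: go to s1, push Y → (s1, bccbcbb, YBZ)
  read b, top Y: go to s0, push BY → (s0, ccbcbb, BYBZ)
  ε-move, top B: go to s1, push ε → (s1, ccbcbb, YBZ)
  read c, top Y: go to s0, push YB → (s0, cbcbb, YBBZ)
  read c, top Y: go to s2, push BY → (s2, bcbb, BYBBZ)
No transition for (s2, b, top B); M blocks with input bcbb remaining.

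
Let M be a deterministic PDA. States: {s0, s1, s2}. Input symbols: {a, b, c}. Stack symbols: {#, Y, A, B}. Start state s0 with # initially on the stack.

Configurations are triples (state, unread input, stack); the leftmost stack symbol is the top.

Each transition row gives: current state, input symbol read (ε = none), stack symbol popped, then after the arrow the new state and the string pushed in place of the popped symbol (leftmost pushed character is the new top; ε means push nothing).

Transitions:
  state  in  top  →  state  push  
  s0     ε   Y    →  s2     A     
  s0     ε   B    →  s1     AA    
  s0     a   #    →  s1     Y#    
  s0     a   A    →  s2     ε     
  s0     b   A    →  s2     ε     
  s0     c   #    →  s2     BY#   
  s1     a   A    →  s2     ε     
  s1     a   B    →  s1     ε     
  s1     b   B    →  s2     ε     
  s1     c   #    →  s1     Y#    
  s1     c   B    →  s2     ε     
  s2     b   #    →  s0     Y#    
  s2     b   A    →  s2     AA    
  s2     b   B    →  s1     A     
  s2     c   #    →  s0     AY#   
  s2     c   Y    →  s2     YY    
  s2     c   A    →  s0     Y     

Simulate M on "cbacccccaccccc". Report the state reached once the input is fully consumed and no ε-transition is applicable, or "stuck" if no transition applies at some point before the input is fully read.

(s0, cbacccccaccccc, #) ⊢ (s2, bacccccaccccc, BY#) ⊢ (s1, acccccaccccc, AY#) ⊢ (s2, cccccaccccc, Y#) ⊢ (s2, ccccaccccc, YY#) ⊢ (s2, cccaccccc, YYY#) ⊢ (s2, ccaccccc, YYYY#) ⊢ (s2, caccccc, YYYYY#) ⊢ (s2, accccc, YYYYYY#)
No transition for (s2, a, top Y); M blocks with input accccc remaining.

stuck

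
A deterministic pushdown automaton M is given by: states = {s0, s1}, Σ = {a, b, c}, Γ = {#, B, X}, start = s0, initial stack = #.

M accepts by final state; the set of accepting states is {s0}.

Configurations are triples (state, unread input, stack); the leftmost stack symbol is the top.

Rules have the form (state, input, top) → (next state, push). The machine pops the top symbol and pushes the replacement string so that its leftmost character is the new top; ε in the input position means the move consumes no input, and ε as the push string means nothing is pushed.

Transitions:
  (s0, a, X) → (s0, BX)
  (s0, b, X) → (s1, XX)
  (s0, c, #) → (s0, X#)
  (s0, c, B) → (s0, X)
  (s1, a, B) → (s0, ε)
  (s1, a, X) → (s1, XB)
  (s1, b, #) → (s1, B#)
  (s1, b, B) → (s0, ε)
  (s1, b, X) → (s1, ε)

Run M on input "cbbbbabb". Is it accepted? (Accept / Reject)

Reject

(s0, cbbbbabb, #)
  read c, top #: go to s0, push X# → (s0, bbbbabb, X#)
  read b, top X: go to s1, push XX → (s1, bbbabb, XX#)
  read b, top X: go to s1, push ε → (s1, bbabb, X#)
  read b, top X: go to s1, push ε → (s1, babb, #)
  read b, top #: go to s1, push B# → (s1, abb, B#)
  read a, top B: go to s0, push ε → (s0, bb, #)
No transition applies at (s0, bb, #); input not fully consumed.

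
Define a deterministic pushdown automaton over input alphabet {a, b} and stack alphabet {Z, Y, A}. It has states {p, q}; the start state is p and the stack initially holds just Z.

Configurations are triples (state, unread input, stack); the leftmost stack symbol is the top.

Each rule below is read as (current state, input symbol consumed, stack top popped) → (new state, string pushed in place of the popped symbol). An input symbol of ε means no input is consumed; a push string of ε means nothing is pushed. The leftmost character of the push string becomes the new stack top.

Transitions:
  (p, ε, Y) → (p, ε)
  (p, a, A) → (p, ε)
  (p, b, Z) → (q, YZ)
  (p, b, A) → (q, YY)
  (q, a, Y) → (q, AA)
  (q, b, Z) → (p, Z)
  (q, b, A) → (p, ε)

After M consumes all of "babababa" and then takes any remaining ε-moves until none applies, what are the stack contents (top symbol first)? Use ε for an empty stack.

Z

(p, babababa, Z)
  read b, top Z: go to q, push YZ → (q, abababa, YZ)
  read a, top Y: go to q, push AA → (q, bababa, AAZ)
  read b, top A: go to p, push ε → (p, ababa, AZ)
  read a, top A: go to p, push ε → (p, baba, Z)
  read b, top Z: go to q, push YZ → (q, aba, YZ)
  read a, top Y: go to q, push AA → (q, ba, AAZ)
  read b, top A: go to p, push ε → (p, a, AZ)
  read a, top A: go to p, push ε → (p, ε, Z)
All input consumed in state p with stack Z.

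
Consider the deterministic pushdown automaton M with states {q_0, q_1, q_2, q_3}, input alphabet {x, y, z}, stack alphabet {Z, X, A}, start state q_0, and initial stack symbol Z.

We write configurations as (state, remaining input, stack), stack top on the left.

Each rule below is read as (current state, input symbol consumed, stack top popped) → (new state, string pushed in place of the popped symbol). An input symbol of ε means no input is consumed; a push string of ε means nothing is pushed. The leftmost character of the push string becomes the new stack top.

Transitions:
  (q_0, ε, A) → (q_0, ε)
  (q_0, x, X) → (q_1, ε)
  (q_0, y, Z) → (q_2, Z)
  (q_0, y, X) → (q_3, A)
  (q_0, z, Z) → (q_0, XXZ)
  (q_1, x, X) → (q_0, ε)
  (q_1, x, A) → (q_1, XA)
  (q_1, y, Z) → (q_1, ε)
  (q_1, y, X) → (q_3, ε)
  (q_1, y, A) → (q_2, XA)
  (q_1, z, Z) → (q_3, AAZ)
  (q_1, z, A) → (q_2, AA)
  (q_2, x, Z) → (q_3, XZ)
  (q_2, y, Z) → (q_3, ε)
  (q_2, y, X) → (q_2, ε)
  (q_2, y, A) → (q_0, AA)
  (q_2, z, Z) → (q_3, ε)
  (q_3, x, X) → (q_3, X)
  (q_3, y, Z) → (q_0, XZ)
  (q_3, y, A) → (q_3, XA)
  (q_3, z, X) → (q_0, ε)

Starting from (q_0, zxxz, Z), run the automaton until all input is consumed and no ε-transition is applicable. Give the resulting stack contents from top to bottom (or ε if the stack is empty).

(q_0, zxxz, Z)
  read z, top Z: go to q_0, push XXZ → (q_0, xxz, XXZ)
  read x, top X: go to q_1, push ε → (q_1, xz, XZ)
  read x, top X: go to q_0, push ε → (q_0, z, Z)
  read z, top Z: go to q_0, push XXZ → (q_0, ε, XXZ)
All input consumed in state q_0 with stack XXZ.

XXZ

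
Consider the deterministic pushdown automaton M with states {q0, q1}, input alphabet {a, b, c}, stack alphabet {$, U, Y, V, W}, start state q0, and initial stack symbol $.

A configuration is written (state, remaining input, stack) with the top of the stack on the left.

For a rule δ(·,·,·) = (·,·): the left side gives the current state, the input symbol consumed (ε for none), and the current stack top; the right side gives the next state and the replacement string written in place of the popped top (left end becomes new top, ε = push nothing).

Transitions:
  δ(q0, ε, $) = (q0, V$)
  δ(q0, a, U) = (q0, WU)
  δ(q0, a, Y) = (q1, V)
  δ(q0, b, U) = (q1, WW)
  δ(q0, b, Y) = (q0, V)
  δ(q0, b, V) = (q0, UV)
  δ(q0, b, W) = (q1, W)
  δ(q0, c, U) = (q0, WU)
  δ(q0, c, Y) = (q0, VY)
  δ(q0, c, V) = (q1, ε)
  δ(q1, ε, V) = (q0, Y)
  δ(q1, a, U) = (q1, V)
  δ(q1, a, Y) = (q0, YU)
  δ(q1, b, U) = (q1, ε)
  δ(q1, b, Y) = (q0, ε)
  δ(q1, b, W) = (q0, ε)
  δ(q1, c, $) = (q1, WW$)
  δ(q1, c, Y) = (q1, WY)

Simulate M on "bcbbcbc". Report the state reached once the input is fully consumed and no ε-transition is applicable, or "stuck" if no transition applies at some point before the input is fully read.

(q0, bcbbcbc, $)
  ε-move, top $: go to q0, push V$ → (q0, bcbbcbc, V$)
  read b, top V: go to q0, push UV → (q0, cbbcbc, UV$)
  read c, top U: go to q0, push WU → (q0, bbcbc, WUV$)
  read b, top W: go to q1, push W → (q1, bcbc, WUV$)
  read b, top W: go to q0, push ε → (q0, cbc, UV$)
  read c, top U: go to q0, push WU → (q0, bc, WUV$)
  read b, top W: go to q1, push W → (q1, c, WUV$)
No transition for (q1, c, top W); M blocks with input c remaining.

stuck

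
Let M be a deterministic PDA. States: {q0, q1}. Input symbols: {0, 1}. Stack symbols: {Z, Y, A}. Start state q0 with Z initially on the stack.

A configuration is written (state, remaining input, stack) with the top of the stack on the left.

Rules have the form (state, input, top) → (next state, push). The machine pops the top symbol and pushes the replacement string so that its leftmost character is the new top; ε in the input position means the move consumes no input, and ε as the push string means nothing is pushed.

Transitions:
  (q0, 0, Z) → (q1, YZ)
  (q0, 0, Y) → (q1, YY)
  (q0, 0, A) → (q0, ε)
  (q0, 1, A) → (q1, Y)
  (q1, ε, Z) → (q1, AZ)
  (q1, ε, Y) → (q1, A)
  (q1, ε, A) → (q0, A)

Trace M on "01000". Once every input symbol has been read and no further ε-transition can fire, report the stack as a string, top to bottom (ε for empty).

(q0, 01000, Z)
  read 0, top Z: go to q1, push YZ → (q1, 1000, YZ)
  ε-move, top Y: go to q1, push A → (q1, 1000, AZ)
  ε-move, top A: go to q0, push A → (q0, 1000, AZ)
  read 1, top A: go to q1, push Y → (q1, 000, YZ)
  ε-move, top Y: go to q1, push A → (q1, 000, AZ)
  ε-move, top A: go to q0, push A → (q0, 000, AZ)
  read 0, top A: go to q0, push ε → (q0, 00, Z)
  read 0, top Z: go to q1, push YZ → (q1, 0, YZ)
  ε-move, top Y: go to q1, push A → (q1, 0, AZ)
  ε-move, top A: go to q0, push A → (q0, 0, AZ)
  read 0, top A: go to q0, push ε → (q0, ε, Z)
All input consumed in state q0 with stack Z.

Z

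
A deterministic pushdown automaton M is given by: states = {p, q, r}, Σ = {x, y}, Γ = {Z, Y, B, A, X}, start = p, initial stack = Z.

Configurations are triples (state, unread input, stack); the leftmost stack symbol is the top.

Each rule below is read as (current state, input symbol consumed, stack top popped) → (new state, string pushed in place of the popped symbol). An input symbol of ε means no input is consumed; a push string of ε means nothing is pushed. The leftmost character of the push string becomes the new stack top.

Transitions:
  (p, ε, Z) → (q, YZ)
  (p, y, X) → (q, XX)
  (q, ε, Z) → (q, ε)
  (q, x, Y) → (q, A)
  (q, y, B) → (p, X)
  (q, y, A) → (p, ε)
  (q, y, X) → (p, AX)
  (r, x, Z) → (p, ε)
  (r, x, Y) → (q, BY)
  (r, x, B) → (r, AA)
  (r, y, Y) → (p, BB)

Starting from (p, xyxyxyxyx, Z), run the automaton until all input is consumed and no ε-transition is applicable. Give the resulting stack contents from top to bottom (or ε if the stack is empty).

AZ

(p, xyxyxyxyx, Z)
  ε-move, top Z: go to q, push YZ → (q, xyxyxyxyx, YZ)
  read x, top Y: go to q, push A → (q, yxyxyxyx, AZ)
  read y, top A: go to p, push ε → (p, xyxyxyx, Z)
  ε-move, top Z: go to q, push YZ → (q, xyxyxyx, YZ)
  read x, top Y: go to q, push A → (q, yxyxyx, AZ)
  read y, top A: go to p, push ε → (p, xyxyx, Z)
  ε-move, top Z: go to q, push YZ → (q, xyxyx, YZ)
  read x, top Y: go to q, push A → (q, yxyx, AZ)
  read y, top A: go to p, push ε → (p, xyx, Z)
  ε-move, top Z: go to q, push YZ → (q, xyx, YZ)
  read x, top Y: go to q, push A → (q, yx, AZ)
  read y, top A: go to p, push ε → (p, x, Z)
  ε-move, top Z: go to q, push YZ → (q, x, YZ)
  read x, top Y: go to q, push A → (q, ε, AZ)
All input consumed in state q with stack AZ.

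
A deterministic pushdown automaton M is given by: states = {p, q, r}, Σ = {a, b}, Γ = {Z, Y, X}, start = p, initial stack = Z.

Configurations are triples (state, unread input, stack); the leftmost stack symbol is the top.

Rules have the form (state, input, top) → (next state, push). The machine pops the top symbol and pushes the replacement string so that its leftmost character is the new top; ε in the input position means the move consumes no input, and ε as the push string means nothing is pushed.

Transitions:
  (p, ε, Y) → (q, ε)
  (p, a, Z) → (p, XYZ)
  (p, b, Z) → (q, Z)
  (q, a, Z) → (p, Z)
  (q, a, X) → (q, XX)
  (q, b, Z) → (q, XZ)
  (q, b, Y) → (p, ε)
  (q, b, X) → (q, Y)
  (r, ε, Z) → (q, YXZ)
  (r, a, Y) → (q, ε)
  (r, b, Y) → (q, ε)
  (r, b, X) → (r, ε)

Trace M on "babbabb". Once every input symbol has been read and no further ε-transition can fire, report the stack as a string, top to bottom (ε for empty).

XZ

(p, babbabb, Z)
  read b, top Z: go to q, push Z → (q, abbabb, Z)
  read a, top Z: go to p, push Z → (p, bbabb, Z)
  read b, top Z: go to q, push Z → (q, babb, Z)
  read b, top Z: go to q, push XZ → (q, abb, XZ)
  read a, top X: go to q, push XX → (q, bb, XXZ)
  read b, top X: go to q, push Y → (q, b, YXZ)
  read b, top Y: go to p, push ε → (p, ε, XZ)
All input consumed in state p with stack XZ.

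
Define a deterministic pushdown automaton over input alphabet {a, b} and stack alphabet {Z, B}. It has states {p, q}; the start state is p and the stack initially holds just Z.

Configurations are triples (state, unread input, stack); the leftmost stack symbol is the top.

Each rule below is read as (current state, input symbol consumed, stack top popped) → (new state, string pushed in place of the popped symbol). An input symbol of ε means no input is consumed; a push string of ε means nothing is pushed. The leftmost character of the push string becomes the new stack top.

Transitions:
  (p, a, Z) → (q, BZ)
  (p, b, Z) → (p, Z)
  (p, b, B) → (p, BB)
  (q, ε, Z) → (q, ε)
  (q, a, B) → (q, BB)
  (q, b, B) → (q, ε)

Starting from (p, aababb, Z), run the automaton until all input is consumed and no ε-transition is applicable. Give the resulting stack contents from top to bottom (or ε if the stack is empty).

(p, aababb, Z)
  read a, top Z: go to q, push BZ → (q, ababb, BZ)
  read a, top B: go to q, push BB → (q, babb, BBZ)
  read b, top B: go to q, push ε → (q, abb, BZ)
  read a, top B: go to q, push BB → (q, bb, BBZ)
  read b, top B: go to q, push ε → (q, b, BZ)
  read b, top B: go to q, push ε → (q, ε, Z)
  ε-move, top Z: go to q, push ε → (q, ε, ε)
All input consumed in state q with stack ε.

ε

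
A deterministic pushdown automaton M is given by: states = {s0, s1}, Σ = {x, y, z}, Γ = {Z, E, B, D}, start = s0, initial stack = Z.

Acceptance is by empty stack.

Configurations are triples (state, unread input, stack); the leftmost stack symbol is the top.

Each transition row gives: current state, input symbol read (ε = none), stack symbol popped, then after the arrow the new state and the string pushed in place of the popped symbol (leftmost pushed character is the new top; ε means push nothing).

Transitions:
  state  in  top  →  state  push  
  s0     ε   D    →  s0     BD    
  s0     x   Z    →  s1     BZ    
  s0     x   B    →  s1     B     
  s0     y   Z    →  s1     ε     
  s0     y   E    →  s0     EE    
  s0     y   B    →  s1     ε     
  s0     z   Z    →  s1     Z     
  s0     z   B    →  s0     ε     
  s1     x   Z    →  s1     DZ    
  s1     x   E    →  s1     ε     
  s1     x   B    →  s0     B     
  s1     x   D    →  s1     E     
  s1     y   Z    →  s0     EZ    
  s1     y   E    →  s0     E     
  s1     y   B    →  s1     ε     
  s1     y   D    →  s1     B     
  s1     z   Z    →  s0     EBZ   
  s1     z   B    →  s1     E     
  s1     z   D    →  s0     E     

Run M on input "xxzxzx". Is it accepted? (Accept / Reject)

(s0, xxzxzx, Z) ⊢ (s1, xzxzx, BZ) ⊢ (s0, zxzx, BZ) ⊢ (s0, xzx, Z) ⊢ (s1, zx, BZ) ⊢ (s1, x, EZ) ⊢ (s1, ε, Z)
All input consumed; stack is Z, not empty, and no further ε-move applies.

Reject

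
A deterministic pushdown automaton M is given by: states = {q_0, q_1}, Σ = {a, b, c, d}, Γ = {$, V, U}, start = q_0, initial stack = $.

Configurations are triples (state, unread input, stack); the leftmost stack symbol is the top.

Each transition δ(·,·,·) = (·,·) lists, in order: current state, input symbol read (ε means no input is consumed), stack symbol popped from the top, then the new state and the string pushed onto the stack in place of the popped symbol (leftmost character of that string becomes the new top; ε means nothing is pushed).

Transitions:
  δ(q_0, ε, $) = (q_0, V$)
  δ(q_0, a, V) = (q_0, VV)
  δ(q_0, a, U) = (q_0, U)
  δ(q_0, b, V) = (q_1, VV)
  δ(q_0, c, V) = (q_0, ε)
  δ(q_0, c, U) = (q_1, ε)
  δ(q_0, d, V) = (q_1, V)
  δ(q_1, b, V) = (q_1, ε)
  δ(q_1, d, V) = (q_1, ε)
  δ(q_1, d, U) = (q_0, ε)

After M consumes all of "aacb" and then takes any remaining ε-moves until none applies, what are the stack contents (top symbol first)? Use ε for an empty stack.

VVV$

(q_0, aacb, $) ⊢ (q_0, aacb, V$) ⊢ (q_0, acb, VV$) ⊢ (q_0, cb, VVV$) ⊢ (q_0, b, VV$) ⊢ (q_1, ε, VVV$)
All input consumed in state q_1 with stack VVV$.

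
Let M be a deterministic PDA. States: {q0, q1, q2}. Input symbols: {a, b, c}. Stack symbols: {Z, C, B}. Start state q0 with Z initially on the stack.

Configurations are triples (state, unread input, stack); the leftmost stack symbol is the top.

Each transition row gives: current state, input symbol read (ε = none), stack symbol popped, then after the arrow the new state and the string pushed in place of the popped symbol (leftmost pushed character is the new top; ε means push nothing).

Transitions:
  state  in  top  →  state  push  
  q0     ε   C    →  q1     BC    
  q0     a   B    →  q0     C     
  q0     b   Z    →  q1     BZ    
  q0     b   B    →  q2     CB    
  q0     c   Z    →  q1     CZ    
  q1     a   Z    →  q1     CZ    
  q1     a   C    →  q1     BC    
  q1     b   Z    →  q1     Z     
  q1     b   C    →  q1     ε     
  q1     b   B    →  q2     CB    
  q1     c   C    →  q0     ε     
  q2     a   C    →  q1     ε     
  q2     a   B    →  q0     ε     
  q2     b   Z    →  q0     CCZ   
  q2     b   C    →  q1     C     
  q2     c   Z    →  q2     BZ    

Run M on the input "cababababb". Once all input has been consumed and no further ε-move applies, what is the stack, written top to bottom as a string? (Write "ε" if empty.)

CBCZ

(q0, cababababb, Z) ⊢ (q1, ababababb, CZ) ⊢ (q1, babababb, BCZ) ⊢ (q2, abababb, CBCZ) ⊢ (q1, bababb, BCZ) ⊢ (q2, ababb, CBCZ) ⊢ (q1, babb, BCZ) ⊢ (q2, abb, CBCZ) ⊢ (q1, bb, BCZ) ⊢ (q2, b, CBCZ) ⊢ (q1, ε, CBCZ)
All input consumed in state q1 with stack CBCZ.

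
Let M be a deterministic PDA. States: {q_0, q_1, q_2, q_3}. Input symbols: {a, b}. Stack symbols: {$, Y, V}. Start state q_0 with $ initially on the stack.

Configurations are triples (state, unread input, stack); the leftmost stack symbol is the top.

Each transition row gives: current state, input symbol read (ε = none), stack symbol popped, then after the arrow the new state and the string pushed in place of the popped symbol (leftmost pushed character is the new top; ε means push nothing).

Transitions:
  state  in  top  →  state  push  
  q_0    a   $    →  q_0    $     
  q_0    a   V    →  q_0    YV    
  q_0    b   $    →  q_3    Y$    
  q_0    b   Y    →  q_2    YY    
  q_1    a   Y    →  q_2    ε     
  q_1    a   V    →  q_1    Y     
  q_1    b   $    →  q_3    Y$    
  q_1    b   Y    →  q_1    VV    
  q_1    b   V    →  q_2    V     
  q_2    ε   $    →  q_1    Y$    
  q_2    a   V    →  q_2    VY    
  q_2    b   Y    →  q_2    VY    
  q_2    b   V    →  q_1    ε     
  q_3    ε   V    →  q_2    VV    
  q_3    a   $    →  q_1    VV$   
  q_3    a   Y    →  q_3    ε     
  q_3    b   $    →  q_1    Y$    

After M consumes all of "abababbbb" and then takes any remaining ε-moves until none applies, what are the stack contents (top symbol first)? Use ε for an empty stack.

(q_0, abababbbb, $)
  read a, top $: go to q_0, push $ → (q_0, bababbbb, $)
  read b, top $: go to q_3, push Y$ → (q_3, ababbbb, Y$)
  read a, top Y: go to q_3, push ε → (q_3, babbbb, $)
  read b, top $: go to q_1, push Y$ → (q_1, abbbb, Y$)
  read a, top Y: go to q_2, push ε → (q_2, bbbb, $)
  ε-move, top $: go to q_1, push Y$ → (q_1, bbbb, Y$)
  read b, top Y: go to q_1, push VV → (q_1, bbb, VV$)
  read b, top V: go to q_2, push V → (q_2, bb, VV$)
  read b, top V: go to q_1, push ε → (q_1, b, V$)
  read b, top V: go to q_2, push V → (q_2, ε, V$)
All input consumed in state q_2 with stack V$.

V$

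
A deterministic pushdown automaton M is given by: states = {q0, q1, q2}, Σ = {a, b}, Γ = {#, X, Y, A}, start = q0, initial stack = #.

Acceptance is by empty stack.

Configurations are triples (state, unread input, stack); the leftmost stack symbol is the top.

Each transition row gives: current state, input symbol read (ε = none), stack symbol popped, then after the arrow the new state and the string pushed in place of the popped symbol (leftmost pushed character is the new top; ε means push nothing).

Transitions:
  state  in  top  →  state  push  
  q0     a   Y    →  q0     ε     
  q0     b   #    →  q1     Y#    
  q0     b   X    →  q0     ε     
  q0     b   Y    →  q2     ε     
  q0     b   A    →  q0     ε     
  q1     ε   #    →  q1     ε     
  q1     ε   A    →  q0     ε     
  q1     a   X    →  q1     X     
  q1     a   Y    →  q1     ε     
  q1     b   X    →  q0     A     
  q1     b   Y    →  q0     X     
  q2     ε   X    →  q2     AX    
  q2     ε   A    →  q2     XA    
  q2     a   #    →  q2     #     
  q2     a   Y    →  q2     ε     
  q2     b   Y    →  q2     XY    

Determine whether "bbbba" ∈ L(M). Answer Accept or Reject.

(q0, bbbba, #)
  read b, top #: go to q1, push Y# → (q1, bbba, Y#)
  read b, top Y: go to q0, push X → (q0, bba, X#)
  read b, top X: go to q0, push ε → (q0, ba, #)
  read b, top #: go to q1, push Y# → (q1, a, Y#)
  read a, top Y: go to q1, push ε → (q1, ε, #)
  ε-move, top #: go to q1, push ε → (q1, ε, ε)
All input consumed and the stack is empty.

Accept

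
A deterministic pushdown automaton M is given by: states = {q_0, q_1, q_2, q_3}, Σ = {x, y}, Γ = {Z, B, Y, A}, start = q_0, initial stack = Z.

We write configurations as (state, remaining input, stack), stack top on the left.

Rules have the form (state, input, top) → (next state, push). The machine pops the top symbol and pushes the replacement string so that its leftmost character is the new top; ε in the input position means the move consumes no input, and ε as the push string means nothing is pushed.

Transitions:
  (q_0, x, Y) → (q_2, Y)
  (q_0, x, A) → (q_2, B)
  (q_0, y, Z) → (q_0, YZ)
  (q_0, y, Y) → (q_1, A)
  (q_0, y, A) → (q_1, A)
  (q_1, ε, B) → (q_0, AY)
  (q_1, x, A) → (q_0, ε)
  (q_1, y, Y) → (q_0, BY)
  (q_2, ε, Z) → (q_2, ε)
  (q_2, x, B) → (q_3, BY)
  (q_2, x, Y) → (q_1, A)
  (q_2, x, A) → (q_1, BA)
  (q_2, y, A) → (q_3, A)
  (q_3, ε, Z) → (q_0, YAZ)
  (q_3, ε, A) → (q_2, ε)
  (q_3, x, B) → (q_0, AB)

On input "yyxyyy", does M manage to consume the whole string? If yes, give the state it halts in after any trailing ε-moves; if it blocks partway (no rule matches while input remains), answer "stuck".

(q_0, yyxyyy, Z)
  read y, top Z: go to q_0, push YZ → (q_0, yxyyy, YZ)
  read y, top Y: go to q_1, push A → (q_1, xyyy, AZ)
  read x, top A: go to q_0, push ε → (q_0, yyy, Z)
  read y, top Z: go to q_0, push YZ → (q_0, yy, YZ)
  read y, top Y: go to q_1, push A → (q_1, y, AZ)
No transition for (q_1, y, top A); M blocks with input y remaining.

stuck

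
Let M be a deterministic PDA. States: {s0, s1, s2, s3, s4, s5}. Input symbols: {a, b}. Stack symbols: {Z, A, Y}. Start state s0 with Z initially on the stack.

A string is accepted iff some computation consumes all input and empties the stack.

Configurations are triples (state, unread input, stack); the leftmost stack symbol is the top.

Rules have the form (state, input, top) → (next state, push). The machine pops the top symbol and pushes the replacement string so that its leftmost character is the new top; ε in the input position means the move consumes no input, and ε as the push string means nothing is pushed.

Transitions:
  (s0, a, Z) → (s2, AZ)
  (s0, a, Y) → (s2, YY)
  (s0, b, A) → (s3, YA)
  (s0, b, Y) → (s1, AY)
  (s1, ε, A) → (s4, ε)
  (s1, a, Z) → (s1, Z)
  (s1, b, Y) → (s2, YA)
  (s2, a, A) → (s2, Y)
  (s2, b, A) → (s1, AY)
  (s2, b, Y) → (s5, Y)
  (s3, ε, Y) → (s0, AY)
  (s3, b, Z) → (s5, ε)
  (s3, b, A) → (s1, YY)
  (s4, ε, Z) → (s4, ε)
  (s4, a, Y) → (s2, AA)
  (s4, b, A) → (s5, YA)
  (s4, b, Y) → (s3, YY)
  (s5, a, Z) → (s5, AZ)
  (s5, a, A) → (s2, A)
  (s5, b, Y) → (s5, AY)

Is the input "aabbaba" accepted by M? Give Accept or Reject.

Reject

(s0, aabbaba, Z)
  read a, top Z: go to s2, push AZ → (s2, abbaba, AZ)
  read a, top A: go to s2, push Y → (s2, bbaba, YZ)
  read b, top Y: go to s5, push Y → (s5, baba, YZ)
  read b, top Y: go to s5, push AY → (s5, aba, AYZ)
  read a, top A: go to s2, push A → (s2, ba, AYZ)
  read b, top A: go to s1, push AY → (s1, a, AYYZ)
  ε-move, top A: go to s4, push ε → (s4, a, YYZ)
  read a, top Y: go to s2, push AA → (s2, ε, AAYZ)
All input consumed; stack is AAYZ, not empty, and no further ε-move applies.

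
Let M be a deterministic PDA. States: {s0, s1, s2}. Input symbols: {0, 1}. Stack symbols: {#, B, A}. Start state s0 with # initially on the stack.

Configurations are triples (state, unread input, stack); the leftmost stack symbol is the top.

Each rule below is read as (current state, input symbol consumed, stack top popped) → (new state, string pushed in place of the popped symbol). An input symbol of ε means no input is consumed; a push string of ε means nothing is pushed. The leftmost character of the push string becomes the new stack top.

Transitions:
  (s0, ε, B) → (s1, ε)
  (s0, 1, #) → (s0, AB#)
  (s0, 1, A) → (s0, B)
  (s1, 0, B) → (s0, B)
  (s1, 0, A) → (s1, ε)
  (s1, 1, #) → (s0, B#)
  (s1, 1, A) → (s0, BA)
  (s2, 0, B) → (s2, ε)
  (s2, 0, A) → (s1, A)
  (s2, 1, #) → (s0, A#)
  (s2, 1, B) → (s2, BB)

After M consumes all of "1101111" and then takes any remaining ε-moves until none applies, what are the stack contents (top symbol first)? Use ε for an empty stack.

(s0, 1101111, #)
  read 1, top #: go to s0, push AB# → (s0, 101111, AB#)
  read 1, top A: go to s0, push B → (s0, 01111, BB#)
  ε-move, top B: go to s1, push ε → (s1, 01111, B#)
  read 0, top B: go to s0, push B → (s0, 1111, B#)
  ε-move, top B: go to s1, push ε → (s1, 1111, #)
  read 1, top #: go to s0, push B# → (s0, 111, B#)
  ε-move, top B: go to s1, push ε → (s1, 111, #)
  read 1, top #: go to s0, push B# → (s0, 11, B#)
  ε-move, top B: go to s1, push ε → (s1, 11, #)
  read 1, top #: go to s0, push B# → (s0, 1, B#)
  ε-move, top B: go to s1, push ε → (s1, 1, #)
  read 1, top #: go to s0, push B# → (s0, ε, B#)
  ε-move, top B: go to s1, push ε → (s1, ε, #)
All input consumed in state s1 with stack #.

#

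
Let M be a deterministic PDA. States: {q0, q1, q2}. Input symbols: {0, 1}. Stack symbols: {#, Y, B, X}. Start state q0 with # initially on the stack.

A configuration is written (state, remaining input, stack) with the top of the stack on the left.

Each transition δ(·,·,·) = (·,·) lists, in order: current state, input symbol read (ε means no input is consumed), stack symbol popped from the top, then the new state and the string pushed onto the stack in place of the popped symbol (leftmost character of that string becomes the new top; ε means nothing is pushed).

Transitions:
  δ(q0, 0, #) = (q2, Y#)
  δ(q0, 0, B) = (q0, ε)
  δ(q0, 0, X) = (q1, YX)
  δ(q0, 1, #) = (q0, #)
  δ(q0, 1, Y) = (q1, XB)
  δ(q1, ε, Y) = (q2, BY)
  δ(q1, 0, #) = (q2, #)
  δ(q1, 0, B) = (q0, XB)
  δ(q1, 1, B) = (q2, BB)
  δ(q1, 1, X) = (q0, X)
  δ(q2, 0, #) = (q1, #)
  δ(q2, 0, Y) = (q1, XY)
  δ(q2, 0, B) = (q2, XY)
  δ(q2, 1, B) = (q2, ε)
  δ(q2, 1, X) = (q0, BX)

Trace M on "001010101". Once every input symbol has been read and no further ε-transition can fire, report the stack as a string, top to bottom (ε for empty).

YXYXY#

(q0, 001010101, #) ⊢ (q2, 01010101, Y#) ⊢ (q1, 1010101, XY#) ⊢ (q0, 010101, XY#) ⊢ (q1, 10101, YXY#) ⊢ (q2, 10101, BYXY#) ⊢ (q2, 0101, YXY#) ⊢ (q1, 101, XYXY#) ⊢ (q0, 01, XYXY#) ⊢ (q1, 1, YXYXY#) ⊢ (q2, 1, BYXYXY#) ⊢ (q2, ε, YXYXY#)
All input consumed in state q2 with stack YXYXY#.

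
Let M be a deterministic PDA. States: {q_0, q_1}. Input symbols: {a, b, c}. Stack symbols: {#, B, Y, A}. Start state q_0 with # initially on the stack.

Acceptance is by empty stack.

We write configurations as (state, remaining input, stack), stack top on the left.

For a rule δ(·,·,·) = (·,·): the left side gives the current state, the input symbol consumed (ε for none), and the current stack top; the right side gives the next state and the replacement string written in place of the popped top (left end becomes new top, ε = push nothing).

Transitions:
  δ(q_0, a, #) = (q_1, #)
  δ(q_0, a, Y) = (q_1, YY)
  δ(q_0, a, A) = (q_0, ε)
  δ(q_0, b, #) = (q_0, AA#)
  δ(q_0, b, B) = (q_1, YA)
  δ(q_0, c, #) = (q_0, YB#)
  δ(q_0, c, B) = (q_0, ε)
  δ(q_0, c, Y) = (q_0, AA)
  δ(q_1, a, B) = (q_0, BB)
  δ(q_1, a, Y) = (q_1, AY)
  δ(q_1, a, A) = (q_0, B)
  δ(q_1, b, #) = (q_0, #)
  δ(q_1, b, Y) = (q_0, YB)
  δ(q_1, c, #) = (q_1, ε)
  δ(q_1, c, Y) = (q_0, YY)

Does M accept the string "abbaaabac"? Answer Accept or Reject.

(q_0, abbaaabac, #) ⊢ (q_1, bbaaabac, #) ⊢ (q_0, baaabac, #) ⊢ (q_0, aaabac, AA#) ⊢ (q_0, aabac, A#) ⊢ (q_0, abac, #) ⊢ (q_1, bac, #) ⊢ (q_0, ac, #) ⊢ (q_1, c, #) ⊢ (q_1, ε, ε)
All input consumed and the stack is empty.

Accept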